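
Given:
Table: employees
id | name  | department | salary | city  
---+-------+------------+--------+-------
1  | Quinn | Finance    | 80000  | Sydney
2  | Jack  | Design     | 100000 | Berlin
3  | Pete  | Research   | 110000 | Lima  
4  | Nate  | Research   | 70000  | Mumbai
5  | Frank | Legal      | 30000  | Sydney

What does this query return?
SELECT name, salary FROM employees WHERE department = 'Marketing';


Filtering: department = 'Marketing'
Matching rows: 0

Empty result set (0 rows)


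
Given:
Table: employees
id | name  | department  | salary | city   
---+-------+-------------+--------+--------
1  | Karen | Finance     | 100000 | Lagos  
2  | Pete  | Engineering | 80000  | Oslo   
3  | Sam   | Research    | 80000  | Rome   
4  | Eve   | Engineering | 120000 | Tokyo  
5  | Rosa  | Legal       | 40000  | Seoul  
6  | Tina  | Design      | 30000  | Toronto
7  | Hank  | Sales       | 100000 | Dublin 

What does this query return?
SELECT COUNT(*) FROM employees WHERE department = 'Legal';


Counting rows where department = 'Legal'
  Rosa -> MATCH


1


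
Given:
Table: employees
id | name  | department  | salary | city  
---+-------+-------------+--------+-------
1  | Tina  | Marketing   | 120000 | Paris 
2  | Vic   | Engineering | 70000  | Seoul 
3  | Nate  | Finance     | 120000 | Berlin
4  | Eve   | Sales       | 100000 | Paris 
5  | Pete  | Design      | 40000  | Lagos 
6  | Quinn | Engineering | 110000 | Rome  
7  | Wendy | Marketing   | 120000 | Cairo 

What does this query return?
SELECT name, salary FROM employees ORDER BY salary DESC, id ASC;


Sorting by salary DESC, then id ASC for ties

7 rows:
Tina, 120000
Nate, 120000
Wendy, 120000
Quinn, 110000
Eve, 100000
Vic, 70000
Pete, 40000


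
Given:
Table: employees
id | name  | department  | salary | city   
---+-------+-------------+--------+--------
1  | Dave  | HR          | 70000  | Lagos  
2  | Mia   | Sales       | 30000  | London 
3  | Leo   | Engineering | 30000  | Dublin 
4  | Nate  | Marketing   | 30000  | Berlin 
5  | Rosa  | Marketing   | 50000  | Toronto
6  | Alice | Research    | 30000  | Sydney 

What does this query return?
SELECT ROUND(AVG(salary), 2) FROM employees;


SUM(salary) = 240000
COUNT = 6
ROUND(AVG, 2) = ROUND(240000 / 6, 2) = 40000.0

40000.0


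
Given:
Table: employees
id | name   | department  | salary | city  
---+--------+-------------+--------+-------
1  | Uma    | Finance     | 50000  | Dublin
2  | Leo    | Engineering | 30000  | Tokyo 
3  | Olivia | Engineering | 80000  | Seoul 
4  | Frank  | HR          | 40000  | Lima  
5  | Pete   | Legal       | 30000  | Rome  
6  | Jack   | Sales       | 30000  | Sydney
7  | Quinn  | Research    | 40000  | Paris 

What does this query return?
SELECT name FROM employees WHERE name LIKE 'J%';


LIKE 'J%' matches names starting with 'J'
Matching: 1

1 rows:
Jack


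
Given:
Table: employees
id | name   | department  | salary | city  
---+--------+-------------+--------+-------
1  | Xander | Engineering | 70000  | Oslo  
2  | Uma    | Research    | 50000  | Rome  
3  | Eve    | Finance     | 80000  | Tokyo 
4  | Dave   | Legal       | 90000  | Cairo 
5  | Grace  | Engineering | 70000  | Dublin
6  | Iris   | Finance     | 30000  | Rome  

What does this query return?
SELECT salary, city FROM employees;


Projecting columns: salary, city

6 rows:
70000, Oslo
50000, Rome
80000, Tokyo
90000, Cairo
70000, Dublin
30000, Rome


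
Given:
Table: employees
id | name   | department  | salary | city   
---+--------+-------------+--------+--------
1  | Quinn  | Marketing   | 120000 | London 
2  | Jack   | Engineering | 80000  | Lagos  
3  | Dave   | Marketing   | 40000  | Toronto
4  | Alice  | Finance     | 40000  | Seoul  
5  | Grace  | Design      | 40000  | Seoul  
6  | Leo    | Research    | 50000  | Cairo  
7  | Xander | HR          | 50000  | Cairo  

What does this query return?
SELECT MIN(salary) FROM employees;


Salaries: 120000, 80000, 40000, 40000, 40000, 50000, 50000
MIN = 40000

40000


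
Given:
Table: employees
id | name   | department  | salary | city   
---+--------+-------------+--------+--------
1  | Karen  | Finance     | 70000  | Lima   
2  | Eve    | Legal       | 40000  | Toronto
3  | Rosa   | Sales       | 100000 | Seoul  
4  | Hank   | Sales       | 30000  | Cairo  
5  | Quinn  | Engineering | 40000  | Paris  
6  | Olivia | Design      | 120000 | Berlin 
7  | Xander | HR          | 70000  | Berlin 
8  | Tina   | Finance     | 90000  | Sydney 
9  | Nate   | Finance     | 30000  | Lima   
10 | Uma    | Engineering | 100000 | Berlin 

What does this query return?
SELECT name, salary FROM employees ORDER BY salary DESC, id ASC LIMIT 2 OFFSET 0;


Sort by salary DESC (id ASC tiebreak), then skip 0 and take 2
Rows 1 through 2

2 rows:
Olivia, 120000
Rosa, 100000


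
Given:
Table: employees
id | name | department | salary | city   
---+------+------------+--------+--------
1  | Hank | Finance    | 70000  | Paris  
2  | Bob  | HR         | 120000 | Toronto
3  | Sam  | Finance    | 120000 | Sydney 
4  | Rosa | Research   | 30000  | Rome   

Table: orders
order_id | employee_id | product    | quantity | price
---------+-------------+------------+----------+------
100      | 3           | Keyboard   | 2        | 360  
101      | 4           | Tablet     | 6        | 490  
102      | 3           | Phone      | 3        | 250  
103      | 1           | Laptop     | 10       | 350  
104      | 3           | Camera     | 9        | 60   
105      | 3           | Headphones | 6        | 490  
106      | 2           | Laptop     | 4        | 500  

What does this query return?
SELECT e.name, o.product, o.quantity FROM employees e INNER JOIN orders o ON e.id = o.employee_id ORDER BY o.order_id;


Joining employees.id = orders.employee_id:
  employee Sam (id=3) -> order Keyboard
  employee Rosa (id=4) -> order Tablet
  employee Sam (id=3) -> order Phone
  employee Hank (id=1) -> order Laptop
  employee Sam (id=3) -> order Camera
  employee Sam (id=3) -> order Headphones
  employee Bob (id=2) -> order Laptop


7 rows:
Sam, Keyboard, 2
Rosa, Tablet, 6
Sam, Phone, 3
Hank, Laptop, 10
Sam, Camera, 9
Sam, Headphones, 6
Bob, Laptop, 4


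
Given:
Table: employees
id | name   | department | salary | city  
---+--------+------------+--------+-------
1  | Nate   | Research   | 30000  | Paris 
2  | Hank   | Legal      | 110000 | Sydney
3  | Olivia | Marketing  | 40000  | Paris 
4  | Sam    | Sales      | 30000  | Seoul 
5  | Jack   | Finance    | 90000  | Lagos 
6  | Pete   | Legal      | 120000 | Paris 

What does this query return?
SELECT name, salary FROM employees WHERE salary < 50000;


Filtering: salary < 50000
Matching: 3 rows

3 rows:
Nate, 30000
Olivia, 40000
Sam, 30000


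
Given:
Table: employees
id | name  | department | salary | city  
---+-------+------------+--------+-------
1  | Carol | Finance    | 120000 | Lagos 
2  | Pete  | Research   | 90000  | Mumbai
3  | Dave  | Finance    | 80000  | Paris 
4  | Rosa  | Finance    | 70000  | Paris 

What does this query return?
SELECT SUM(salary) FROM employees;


SUM(salary) = 120000 + 90000 + 80000 + 70000 = 360000

360000


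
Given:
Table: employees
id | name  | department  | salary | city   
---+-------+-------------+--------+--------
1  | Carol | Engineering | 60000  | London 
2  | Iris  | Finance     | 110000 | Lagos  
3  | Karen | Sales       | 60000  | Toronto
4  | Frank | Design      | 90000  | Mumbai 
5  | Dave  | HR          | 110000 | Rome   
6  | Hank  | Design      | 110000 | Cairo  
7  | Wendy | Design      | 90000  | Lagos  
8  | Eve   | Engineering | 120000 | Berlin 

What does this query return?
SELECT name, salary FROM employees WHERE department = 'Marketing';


Filtering: department = 'Marketing'
Matching rows: 0

Empty result set (0 rows)


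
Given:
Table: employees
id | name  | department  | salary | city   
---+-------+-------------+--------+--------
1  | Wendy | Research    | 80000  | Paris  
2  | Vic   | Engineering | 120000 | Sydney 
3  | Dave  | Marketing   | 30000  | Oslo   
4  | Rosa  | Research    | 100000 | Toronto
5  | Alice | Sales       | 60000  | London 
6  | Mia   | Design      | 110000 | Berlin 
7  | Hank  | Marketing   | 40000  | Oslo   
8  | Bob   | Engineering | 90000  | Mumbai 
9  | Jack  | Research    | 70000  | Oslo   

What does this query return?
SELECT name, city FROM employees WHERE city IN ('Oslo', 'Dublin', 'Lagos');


Filtering: city IN ('Oslo', 'Dublin', 'Lagos')
Matching: 3 rows

3 rows:
Dave, Oslo
Hank, Oslo
Jack, Oslo


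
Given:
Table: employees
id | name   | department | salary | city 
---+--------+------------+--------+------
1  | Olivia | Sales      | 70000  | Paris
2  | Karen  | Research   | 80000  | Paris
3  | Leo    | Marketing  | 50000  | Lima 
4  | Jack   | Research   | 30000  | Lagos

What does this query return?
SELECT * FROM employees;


SELECT * returns all 4 rows with all columns

4 rows:
1, Olivia, Sales, 70000, Paris
2, Karen, Research, 80000, Paris
3, Leo, Marketing, 50000, Lima
4, Jack, Research, 30000, Lagos


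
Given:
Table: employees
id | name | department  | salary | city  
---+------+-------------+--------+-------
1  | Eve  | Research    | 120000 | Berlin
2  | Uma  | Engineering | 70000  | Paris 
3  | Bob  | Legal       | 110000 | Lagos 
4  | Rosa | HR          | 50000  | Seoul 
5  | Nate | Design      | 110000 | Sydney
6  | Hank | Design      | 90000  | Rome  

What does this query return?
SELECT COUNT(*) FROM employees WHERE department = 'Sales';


Counting rows where department = 'Sales'


0


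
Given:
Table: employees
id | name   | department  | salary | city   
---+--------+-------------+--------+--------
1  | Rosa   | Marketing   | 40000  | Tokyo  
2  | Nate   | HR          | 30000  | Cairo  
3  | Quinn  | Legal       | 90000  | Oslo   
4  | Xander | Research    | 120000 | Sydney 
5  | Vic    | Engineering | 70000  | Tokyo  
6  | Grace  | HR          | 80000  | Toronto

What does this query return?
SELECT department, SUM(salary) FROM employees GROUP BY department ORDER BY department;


Summing salary within each department:
  Engineering: 70000 = 70000
  HR: 30000 + 80000 = 110000
  Legal: 90000 = 90000
  Marketing: 40000 = 40000
  Research: 120000 = 120000


5 groups:
Engineering, 70000
HR, 110000
Legal, 90000
Marketing, 40000
Research, 120000


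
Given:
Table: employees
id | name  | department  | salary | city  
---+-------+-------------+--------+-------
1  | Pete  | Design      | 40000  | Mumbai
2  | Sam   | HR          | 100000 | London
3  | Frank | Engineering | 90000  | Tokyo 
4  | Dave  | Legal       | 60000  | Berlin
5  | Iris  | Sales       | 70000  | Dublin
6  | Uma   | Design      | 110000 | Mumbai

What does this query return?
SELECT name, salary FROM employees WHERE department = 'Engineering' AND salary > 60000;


Filtering: department = 'Engineering' AND salary > 60000
Matching: 1 rows

1 rows:
Frank, 90000


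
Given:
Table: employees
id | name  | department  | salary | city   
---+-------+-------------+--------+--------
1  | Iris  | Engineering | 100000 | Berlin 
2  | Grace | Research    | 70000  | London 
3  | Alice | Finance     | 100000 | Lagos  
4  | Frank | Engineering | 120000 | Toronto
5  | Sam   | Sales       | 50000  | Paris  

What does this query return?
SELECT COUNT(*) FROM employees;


COUNT(*) counts all rows

5


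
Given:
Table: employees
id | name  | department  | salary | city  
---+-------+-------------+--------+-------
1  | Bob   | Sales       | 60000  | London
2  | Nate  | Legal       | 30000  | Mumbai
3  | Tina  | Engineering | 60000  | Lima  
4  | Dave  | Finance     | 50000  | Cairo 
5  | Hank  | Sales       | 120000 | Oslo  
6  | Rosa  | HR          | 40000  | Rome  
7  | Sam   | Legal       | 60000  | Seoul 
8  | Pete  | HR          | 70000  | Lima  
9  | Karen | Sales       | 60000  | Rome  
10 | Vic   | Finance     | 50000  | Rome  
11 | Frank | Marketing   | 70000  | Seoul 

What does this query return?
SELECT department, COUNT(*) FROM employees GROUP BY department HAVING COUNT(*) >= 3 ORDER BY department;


Groups with count >= 3:
  Sales: 3 -> PASS
  Engineering: 1 -> filtered out
  Finance: 2 -> filtered out
  HR: 2 -> filtered out
  Legal: 2 -> filtered out
  Marketing: 1 -> filtered out


1 groups:
Sales, 3


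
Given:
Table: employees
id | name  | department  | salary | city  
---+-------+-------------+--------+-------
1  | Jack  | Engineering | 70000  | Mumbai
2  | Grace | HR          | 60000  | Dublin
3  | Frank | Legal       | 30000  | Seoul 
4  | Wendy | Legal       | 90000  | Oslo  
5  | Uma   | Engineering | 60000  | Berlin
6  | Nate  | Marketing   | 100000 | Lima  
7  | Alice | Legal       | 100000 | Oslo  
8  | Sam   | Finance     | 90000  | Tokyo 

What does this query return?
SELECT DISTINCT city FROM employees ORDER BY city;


All 'city' values (row order): Mumbai, Dublin, Seoul, Oslo, Berlin, Lima, Oslo, Tokyo
Removing duplicates leaves 7 unique value(s).

7 values:
Berlin
Dublin
Lima
Mumbai
Oslo
Seoul
Tokyo


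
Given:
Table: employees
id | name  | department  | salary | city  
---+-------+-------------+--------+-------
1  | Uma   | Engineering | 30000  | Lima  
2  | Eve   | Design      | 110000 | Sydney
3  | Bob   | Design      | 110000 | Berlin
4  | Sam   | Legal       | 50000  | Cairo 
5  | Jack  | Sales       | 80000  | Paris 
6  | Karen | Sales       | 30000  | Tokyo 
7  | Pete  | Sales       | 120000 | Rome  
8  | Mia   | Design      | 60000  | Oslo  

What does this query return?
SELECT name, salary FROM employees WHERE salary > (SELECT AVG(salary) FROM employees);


Subquery: AVG(salary) = 73750.0
Filtering: salary > 73750.0
  Eve (110000) -> MATCH
  Bob (110000) -> MATCH
  Jack (80000) -> MATCH
  Pete (120000) -> MATCH


4 rows:
Eve, 110000
Bob, 110000
Jack, 80000
Pete, 120000


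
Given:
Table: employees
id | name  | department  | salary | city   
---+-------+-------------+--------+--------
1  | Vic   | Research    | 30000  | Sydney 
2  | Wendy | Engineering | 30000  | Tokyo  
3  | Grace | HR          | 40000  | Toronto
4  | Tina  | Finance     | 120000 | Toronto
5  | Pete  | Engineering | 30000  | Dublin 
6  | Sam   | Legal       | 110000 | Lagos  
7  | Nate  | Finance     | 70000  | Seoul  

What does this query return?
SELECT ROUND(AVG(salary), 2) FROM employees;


SUM(salary) = 430000
COUNT = 7
ROUND(AVG, 2) = ROUND(430000 / 7, 2) = 61428.57

61428.57


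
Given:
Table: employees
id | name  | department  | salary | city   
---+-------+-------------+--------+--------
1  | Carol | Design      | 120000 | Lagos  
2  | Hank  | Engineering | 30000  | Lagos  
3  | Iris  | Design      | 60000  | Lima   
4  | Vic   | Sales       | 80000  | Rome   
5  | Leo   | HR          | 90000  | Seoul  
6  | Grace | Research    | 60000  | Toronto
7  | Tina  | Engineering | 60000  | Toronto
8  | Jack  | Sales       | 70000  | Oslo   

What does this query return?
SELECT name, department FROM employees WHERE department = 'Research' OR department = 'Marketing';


Filtering: department = 'Research' OR 'Marketing'
Matching: 1 rows

1 rows:
Grace, Research


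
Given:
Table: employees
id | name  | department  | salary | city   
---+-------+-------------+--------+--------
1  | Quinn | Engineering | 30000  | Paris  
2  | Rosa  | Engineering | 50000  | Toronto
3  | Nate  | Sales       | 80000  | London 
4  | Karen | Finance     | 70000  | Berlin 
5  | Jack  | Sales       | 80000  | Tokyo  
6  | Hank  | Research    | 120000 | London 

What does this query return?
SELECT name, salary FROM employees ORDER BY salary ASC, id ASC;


Sorting by salary ASC, then id ASC for ties

6 rows:
Quinn, 30000
Rosa, 50000
Karen, 70000
Nate, 80000
Jack, 80000
Hank, 120000


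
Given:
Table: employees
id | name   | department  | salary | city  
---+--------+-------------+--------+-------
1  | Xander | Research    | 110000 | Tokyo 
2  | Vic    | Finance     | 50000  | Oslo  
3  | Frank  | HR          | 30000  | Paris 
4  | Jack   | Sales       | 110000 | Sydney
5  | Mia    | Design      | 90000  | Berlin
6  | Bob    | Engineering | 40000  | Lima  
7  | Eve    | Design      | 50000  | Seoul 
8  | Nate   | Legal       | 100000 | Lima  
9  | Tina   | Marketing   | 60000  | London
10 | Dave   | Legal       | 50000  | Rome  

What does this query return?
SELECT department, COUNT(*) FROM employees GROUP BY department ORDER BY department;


Assigning each row to its department group:
  Xander -> Research
  Vic -> Finance
  Frank -> HR
  Jack -> Sales
  Mia -> Design
  Bob -> Engineering
  Eve -> Design
  Nate -> Legal
  Tina -> Marketing
  Dave -> Legal


8 groups:
Design, 2
Engineering, 1
Finance, 1
HR, 1
Legal, 2
Marketing, 1
Research, 1
Sales, 1


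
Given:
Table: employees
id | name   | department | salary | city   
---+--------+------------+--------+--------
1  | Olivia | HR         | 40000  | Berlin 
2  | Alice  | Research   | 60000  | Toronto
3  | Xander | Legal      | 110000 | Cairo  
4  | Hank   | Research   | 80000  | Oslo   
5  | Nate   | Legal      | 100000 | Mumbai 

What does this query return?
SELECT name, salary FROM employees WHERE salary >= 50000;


Filtering: salary >= 50000
Matching: 4 rows

4 rows:
Alice, 60000
Xander, 110000
Hank, 80000
Nate, 100000


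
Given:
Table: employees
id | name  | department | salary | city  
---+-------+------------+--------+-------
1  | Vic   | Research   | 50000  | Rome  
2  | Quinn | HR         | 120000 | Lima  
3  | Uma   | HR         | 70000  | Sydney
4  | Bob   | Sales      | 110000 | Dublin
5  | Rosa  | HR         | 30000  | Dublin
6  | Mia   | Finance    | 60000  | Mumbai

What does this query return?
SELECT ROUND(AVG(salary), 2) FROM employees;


SUM(salary) = 440000
COUNT = 6
ROUND(AVG, 2) = ROUND(440000 / 6, 2) = 73333.33

73333.33


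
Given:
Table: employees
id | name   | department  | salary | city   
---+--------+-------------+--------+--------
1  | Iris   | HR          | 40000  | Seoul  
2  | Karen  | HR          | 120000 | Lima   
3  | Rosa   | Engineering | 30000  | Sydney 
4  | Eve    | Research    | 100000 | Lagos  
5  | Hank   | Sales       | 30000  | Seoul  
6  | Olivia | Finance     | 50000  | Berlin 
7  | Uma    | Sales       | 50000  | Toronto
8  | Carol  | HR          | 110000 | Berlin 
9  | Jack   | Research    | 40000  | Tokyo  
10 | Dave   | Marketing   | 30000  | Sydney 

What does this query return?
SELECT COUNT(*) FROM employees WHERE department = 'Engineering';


Counting rows where department = 'Engineering'
  Rosa -> MATCH


1


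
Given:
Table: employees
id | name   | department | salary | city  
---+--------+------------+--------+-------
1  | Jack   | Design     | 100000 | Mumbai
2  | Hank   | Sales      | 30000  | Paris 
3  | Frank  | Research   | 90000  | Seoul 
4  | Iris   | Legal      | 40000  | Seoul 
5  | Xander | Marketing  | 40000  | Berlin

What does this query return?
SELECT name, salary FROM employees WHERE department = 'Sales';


Filtering: department = 'Sales'
Matching rows: 1

1 rows:
Hank, 30000


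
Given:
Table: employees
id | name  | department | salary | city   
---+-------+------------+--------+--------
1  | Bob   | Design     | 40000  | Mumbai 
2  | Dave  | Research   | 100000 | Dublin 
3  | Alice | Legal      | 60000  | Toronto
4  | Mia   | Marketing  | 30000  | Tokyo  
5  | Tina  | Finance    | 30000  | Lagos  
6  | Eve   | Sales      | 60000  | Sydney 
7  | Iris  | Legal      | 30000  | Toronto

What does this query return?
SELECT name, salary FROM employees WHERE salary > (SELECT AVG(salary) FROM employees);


Subquery: AVG(salary) = 50000.0
Filtering: salary > 50000.0
  Dave (100000) -> MATCH
  Alice (60000) -> MATCH
  Eve (60000) -> MATCH


3 rows:
Dave, 100000
Alice, 60000
Eve, 60000


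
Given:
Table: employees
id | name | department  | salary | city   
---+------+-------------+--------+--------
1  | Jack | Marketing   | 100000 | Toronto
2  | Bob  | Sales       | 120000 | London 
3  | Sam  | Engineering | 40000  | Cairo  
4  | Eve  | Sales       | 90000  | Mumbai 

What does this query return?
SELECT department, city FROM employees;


Projecting columns: department, city

4 rows:
Marketing, Toronto
Sales, London
Engineering, Cairo
Sales, Mumbai


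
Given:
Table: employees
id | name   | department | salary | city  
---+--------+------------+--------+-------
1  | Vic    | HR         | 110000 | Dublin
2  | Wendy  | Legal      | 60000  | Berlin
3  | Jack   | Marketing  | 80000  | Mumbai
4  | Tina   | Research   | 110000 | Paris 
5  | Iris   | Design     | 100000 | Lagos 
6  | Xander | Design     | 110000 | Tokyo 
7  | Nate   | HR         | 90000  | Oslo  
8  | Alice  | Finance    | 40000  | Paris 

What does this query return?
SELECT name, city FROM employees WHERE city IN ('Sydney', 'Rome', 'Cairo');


Filtering: city IN ('Sydney', 'Rome', 'Cairo')
Matching: 0 rows

Empty result set (0 rows)


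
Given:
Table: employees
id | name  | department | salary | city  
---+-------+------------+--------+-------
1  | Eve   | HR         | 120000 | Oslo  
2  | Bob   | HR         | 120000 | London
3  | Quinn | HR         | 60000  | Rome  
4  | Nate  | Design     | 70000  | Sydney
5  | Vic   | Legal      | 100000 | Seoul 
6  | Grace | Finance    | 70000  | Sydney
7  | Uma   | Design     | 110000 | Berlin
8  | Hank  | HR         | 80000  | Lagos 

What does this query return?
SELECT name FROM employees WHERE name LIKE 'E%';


LIKE 'E%' matches names starting with 'E'
Matching: 1

1 rows:
Eve


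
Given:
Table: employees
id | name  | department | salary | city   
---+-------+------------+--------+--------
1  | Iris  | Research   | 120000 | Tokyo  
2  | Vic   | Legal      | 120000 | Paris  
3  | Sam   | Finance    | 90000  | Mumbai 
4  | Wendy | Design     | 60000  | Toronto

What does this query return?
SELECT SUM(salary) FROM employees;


SUM(salary) = 120000 + 120000 + 90000 + 60000 = 390000

390000


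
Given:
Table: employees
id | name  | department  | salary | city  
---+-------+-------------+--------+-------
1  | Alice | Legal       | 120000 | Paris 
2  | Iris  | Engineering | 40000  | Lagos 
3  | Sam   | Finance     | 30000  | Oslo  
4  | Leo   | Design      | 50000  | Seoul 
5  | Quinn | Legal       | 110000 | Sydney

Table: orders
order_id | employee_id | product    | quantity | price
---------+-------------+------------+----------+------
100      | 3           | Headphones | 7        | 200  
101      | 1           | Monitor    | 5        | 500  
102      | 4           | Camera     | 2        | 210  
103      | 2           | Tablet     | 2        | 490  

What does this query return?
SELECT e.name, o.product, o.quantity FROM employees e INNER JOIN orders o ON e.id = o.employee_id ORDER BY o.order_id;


Joining employees.id = orders.employee_id:
  employee Sam (id=3) -> order Headphones
  employee Alice (id=1) -> order Monitor
  employee Leo (id=4) -> order Camera
  employee Iris (id=2) -> order Tablet


4 rows:
Sam, Headphones, 7
Alice, Monitor, 5
Leo, Camera, 2
Iris, Tablet, 2


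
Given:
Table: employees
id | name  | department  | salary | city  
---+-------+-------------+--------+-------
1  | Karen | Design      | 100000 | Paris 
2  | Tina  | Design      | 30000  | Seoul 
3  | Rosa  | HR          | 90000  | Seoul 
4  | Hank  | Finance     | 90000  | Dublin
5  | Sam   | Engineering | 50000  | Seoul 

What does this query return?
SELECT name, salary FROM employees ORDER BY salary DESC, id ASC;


Sorting by salary DESC, then id ASC for ties

5 rows:
Karen, 100000
Rosa, 90000
Hank, 90000
Sam, 50000
Tina, 30000


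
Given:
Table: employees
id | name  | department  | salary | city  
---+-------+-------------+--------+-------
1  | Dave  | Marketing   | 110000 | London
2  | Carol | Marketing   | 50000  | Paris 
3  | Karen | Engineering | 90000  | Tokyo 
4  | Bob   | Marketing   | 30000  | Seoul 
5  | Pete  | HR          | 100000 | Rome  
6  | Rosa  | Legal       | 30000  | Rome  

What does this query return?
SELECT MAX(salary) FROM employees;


Salaries: 110000, 50000, 90000, 30000, 100000, 30000
MAX = 110000

110000


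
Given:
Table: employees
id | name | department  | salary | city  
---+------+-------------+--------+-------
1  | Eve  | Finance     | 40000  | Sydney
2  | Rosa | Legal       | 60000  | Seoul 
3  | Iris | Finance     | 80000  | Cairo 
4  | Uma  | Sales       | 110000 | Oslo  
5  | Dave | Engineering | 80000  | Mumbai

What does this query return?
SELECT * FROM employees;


SELECT * returns all 5 rows with all columns

5 rows:
1, Eve, Finance, 40000, Sydney
2, Rosa, Legal, 60000, Seoul
3, Iris, Finance, 80000, Cairo
4, Uma, Sales, 110000, Oslo
5, Dave, Engineering, 80000, Mumbai


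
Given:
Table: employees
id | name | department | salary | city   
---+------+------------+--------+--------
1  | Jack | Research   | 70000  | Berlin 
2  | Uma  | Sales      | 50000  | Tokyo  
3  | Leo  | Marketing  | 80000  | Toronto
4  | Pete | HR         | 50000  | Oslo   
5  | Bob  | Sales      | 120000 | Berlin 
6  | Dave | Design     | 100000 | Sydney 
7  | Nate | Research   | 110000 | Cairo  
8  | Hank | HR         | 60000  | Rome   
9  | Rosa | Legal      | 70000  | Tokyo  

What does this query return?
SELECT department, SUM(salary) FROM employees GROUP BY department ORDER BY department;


Summing salary within each department:
  Design: 100000 = 100000
  HR: 50000 + 60000 = 110000
  Legal: 70000 = 70000
  Marketing: 80000 = 80000
  Research: 70000 + 110000 = 180000
  Sales: 50000 + 120000 = 170000


6 groups:
Design, 100000
HR, 110000
Legal, 70000
Marketing, 80000
Research, 180000
Sales, 170000


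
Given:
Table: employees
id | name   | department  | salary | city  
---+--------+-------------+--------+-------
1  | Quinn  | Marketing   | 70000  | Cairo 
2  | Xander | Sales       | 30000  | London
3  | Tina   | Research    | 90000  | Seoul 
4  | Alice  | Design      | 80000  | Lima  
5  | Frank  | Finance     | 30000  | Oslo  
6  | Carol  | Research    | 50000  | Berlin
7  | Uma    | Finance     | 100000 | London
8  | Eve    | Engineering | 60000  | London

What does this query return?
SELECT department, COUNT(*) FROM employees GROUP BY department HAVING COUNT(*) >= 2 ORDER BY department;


Groups with count >= 2:
  Finance: 2 -> PASS
  Research: 2 -> PASS
  Design: 1 -> filtered out
  Engineering: 1 -> filtered out
  Marketing: 1 -> filtered out
  Sales: 1 -> filtered out


2 groups:
Finance, 2
Research, 2


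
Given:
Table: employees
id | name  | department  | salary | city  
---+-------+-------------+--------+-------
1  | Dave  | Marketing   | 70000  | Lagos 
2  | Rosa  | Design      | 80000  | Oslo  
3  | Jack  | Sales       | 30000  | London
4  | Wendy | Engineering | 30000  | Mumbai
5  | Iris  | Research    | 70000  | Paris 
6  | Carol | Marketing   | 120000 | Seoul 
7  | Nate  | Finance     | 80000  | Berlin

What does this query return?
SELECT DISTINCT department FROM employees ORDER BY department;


All 'department' values (row order): Marketing, Design, Sales, Engineering, Research, Marketing, Finance
Removing duplicates leaves 6 unique value(s).

6 values:
Design
Engineering
Finance
Marketing
Research
Sales


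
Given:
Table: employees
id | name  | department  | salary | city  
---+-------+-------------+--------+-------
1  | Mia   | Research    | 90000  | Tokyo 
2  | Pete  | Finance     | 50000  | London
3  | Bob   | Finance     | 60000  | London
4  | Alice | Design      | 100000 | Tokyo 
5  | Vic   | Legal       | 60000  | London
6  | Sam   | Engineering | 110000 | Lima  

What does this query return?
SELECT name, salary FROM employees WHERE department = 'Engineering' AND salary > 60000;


Filtering: department = 'Engineering' AND salary > 60000
Matching: 1 rows

1 rows:
Sam, 110000


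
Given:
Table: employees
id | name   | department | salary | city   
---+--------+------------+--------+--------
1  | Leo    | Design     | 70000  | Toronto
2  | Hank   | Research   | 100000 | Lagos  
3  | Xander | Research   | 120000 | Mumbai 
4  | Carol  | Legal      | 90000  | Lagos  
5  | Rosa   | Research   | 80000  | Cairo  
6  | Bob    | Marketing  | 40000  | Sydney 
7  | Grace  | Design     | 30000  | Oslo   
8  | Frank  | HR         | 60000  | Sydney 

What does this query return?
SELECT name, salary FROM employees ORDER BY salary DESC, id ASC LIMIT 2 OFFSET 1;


Sort by salary DESC (id ASC tiebreak), then skip 1 and take 2
Rows 2 through 3

2 rows:
Hank, 100000
Carol, 90000


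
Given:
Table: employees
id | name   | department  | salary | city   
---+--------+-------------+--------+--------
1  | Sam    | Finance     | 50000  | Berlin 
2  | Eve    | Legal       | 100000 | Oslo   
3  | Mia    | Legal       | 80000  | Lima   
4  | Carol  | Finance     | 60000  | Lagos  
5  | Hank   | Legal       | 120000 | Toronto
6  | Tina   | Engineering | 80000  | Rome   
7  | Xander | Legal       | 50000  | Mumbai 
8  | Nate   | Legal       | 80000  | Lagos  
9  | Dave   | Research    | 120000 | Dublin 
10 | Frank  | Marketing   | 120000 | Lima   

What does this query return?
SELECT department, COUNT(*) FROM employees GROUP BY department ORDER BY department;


Assigning each row to its department group:
  Sam -> Finance
  Eve -> Legal
  Mia -> Legal
  Carol -> Finance
  Hank -> Legal
  Tina -> Engineering
  Xander -> Legal
  Nate -> Legal
  Dave -> Research
  Frank -> Marketing


5 groups:
Engineering, 1
Finance, 2
Legal, 5
Marketing, 1
Research, 1


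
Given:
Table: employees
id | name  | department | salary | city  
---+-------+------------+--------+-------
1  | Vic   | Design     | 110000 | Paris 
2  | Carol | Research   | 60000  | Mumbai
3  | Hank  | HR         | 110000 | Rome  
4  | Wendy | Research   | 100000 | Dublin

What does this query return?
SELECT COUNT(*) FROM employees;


COUNT(*) counts all rows

4


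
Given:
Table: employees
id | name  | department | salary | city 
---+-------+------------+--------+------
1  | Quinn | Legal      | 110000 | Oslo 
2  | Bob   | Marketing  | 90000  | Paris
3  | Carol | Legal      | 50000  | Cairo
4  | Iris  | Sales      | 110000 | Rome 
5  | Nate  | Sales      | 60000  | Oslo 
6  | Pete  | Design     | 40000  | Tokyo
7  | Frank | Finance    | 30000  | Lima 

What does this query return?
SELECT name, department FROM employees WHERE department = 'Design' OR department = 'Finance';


Filtering: department = 'Design' OR 'Finance'
Matching: 2 rows

2 rows:
Pete, Design
Frank, Finance


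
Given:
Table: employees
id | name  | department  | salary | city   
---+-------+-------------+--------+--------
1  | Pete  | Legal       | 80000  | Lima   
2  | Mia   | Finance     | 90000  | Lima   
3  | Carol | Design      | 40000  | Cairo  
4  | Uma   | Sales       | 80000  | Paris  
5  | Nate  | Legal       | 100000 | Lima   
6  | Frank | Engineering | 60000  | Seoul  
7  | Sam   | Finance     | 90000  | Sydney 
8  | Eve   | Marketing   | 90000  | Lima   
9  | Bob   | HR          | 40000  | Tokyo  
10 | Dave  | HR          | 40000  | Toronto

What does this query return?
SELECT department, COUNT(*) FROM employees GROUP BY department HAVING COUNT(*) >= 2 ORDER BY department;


Groups with count >= 2:
  Finance: 2 -> PASS
  HR: 2 -> PASS
  Legal: 2 -> PASS
  Design: 1 -> filtered out
  Engineering: 1 -> filtered out
  Marketing: 1 -> filtered out
  Sales: 1 -> filtered out


3 groups:
Finance, 2
HR, 2
Legal, 2


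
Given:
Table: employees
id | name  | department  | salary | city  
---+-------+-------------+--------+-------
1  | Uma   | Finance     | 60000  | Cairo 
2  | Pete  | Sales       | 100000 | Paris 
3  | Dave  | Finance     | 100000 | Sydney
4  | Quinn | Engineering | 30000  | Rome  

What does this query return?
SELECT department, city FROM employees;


Projecting columns: department, city

4 rows:
Finance, Cairo
Sales, Paris
Finance, Sydney
Engineering, Rome


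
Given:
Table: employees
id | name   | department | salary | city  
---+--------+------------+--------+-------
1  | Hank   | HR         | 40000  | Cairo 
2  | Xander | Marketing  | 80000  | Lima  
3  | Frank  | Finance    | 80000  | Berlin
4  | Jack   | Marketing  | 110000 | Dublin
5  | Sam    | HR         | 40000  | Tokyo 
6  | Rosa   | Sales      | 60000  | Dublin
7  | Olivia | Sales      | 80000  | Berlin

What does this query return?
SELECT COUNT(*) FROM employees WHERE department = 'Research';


Counting rows where department = 'Research'


0


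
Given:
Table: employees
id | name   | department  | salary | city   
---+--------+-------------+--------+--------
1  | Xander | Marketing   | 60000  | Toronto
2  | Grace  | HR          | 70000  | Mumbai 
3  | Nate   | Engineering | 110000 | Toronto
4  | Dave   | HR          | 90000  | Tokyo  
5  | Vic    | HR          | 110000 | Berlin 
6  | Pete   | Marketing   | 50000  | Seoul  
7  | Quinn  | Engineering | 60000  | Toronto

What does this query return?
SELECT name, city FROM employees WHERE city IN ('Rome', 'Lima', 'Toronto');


Filtering: city IN ('Rome', 'Lima', 'Toronto')
Matching: 3 rows

3 rows:
Xander, Toronto
Nate, Toronto
Quinn, Toronto


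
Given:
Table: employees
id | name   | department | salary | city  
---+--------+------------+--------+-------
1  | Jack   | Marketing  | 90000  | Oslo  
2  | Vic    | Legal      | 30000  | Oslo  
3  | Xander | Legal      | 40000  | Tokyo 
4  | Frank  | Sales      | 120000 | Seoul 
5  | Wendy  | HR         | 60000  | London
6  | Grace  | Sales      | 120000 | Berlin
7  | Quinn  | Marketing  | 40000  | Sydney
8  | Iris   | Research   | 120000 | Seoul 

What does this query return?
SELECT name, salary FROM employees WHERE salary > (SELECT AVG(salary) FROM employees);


Subquery: AVG(salary) = 77500.0
Filtering: salary > 77500.0
  Jack (90000) -> MATCH
  Frank (120000) -> MATCH
  Grace (120000) -> MATCH
  Iris (120000) -> MATCH


4 rows:
Jack, 90000
Frank, 120000
Grace, 120000
Iris, 120000


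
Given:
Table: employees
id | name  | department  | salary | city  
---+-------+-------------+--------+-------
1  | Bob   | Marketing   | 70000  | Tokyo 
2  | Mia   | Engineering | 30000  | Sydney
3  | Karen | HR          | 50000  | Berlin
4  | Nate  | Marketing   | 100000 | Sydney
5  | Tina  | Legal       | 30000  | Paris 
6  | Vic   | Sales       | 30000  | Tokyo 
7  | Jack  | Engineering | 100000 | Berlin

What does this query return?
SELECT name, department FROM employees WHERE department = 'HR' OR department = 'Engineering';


Filtering: department = 'HR' OR 'Engineering'
Matching: 3 rows

3 rows:
Mia, Engineering
Karen, HR
Jack, Engineering


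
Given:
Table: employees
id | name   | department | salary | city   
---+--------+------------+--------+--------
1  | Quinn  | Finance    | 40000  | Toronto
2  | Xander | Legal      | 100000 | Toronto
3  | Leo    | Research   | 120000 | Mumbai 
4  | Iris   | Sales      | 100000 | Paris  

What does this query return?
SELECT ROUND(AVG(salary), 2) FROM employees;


SUM(salary) = 360000
COUNT = 4
ROUND(AVG, 2) = ROUND(360000 / 4, 2) = 90000.0

90000.0


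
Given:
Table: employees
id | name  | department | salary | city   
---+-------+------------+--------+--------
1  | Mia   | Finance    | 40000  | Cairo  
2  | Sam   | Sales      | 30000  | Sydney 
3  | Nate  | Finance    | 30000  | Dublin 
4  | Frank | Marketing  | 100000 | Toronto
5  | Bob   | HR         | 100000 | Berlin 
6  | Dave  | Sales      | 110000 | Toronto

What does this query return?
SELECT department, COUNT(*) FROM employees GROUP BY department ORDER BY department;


Assigning each row to its department group:
  Mia -> Finance
  Sam -> Sales
  Nate -> Finance
  Frank -> Marketing
  Bob -> HR
  Dave -> Sales


4 groups:
Finance, 2
HR, 1
Marketing, 1
Sales, 2


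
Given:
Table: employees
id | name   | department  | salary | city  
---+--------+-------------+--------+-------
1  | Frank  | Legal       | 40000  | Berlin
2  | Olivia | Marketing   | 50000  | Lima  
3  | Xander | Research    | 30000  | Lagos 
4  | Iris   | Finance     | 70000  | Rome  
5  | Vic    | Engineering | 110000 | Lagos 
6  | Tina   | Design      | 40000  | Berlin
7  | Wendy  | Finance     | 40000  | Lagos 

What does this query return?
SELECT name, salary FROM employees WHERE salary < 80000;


Filtering: salary < 80000
Matching: 6 rows

6 rows:
Frank, 40000
Olivia, 50000
Xander, 30000
Iris, 70000
Tina, 40000
Wendy, 40000


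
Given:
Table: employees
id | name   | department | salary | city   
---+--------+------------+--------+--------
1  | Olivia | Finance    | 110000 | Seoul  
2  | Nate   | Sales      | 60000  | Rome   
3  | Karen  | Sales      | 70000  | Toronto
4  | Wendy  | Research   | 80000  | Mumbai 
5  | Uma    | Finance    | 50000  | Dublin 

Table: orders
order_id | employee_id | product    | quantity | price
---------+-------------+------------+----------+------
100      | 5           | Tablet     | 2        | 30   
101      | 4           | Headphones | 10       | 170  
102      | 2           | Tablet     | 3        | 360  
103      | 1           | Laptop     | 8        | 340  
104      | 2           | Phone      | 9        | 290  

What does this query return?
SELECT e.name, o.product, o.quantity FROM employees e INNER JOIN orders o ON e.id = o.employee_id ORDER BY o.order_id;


Joining employees.id = orders.employee_id:
  employee Uma (id=5) -> order Tablet
  employee Wendy (id=4) -> order Headphones
  employee Nate (id=2) -> order Tablet
  employee Olivia (id=1) -> order Laptop
  employee Nate (id=2) -> order Phone


5 rows:
Uma, Tablet, 2
Wendy, Headphones, 10
Nate, Tablet, 3
Olivia, Laptop, 8
Nate, Phone, 9


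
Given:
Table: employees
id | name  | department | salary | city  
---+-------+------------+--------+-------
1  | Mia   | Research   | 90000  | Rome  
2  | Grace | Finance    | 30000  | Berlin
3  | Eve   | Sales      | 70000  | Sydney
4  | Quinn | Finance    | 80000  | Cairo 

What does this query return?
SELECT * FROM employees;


SELECT * returns all 4 rows with all columns

4 rows:
1, Mia, Research, 90000, Rome
2, Grace, Finance, 30000, Berlin
3, Eve, Sales, 70000, Sydney
4, Quinn, Finance, 80000, Cairo


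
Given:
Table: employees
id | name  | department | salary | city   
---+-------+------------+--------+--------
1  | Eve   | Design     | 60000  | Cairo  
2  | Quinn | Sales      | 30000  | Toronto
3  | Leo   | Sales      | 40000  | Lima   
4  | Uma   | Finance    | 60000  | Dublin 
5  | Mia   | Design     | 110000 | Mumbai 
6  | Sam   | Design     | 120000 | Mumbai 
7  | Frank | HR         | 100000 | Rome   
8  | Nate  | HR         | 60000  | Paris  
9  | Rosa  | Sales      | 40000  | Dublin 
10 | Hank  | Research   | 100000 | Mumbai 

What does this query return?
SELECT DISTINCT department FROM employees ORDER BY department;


All 'department' values (row order): Design, Sales, Sales, Finance, Design, Design, HR, HR, Sales, Research
Removing duplicates leaves 5 unique value(s).

5 values:
Design
Finance
HR
Research
Sales


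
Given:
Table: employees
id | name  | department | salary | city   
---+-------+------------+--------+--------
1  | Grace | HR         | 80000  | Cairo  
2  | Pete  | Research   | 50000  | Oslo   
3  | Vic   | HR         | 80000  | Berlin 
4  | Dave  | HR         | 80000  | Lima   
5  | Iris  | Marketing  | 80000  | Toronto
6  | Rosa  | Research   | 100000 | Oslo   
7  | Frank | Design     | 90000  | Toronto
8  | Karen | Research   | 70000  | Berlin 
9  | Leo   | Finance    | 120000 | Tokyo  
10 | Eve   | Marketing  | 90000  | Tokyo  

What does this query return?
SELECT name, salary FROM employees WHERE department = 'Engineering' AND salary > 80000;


Filtering: department = 'Engineering' AND salary > 80000
Matching: 0 rows

Empty result set (0 rows)


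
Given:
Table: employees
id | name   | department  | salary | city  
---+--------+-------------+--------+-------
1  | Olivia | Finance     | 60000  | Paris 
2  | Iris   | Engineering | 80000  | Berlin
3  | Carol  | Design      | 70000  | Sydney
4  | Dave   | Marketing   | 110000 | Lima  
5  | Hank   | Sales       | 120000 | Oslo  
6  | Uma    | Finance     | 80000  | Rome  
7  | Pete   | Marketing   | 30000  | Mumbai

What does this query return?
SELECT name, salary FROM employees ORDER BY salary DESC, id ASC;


Sorting by salary DESC, then id ASC for ties

7 rows:
Hank, 120000
Dave, 110000
Iris, 80000
Uma, 80000
Carol, 70000
Olivia, 60000
Pete, 30000


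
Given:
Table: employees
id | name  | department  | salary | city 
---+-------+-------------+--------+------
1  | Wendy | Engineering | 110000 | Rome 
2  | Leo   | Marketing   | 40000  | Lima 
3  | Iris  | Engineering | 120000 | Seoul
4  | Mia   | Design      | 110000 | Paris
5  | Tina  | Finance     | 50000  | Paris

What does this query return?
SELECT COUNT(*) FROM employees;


COUNT(*) counts all rows

5
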